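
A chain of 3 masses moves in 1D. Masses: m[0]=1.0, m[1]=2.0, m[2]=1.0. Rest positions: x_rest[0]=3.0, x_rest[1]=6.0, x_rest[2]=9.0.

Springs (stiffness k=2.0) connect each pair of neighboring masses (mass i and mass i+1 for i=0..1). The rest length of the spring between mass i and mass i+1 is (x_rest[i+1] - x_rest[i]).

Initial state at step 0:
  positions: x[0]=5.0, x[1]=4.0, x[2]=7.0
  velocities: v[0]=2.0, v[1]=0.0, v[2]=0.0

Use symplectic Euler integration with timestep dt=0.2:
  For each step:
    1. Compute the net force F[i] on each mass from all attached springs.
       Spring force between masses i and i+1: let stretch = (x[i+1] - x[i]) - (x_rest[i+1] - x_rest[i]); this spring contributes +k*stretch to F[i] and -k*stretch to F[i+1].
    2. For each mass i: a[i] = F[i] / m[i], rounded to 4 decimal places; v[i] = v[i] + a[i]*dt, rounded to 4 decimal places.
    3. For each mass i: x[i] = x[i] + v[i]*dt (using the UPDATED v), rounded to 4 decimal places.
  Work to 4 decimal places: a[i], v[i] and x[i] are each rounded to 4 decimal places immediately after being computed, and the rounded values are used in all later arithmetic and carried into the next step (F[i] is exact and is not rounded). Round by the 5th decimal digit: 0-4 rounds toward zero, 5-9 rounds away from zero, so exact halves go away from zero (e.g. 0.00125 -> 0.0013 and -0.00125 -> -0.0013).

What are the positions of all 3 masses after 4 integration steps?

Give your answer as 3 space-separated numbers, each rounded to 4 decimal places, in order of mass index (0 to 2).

Answer: 3.6434 5.3890 7.1784

Derivation:
Step 0: x=[5.0000 4.0000 7.0000] v=[2.0000 0.0000 0.0000]
Step 1: x=[5.0800 4.1600 7.0000] v=[0.4000 0.8000 0.0000]
Step 2: x=[4.8464 4.4704 7.0128] v=[-1.1680 1.5520 0.0640]
Step 3: x=[4.3427 4.8975 7.0622] v=[-2.5184 2.1357 0.2470]
Step 4: x=[3.6434 5.3890 7.1784] v=[-3.4965 2.4577 0.5811]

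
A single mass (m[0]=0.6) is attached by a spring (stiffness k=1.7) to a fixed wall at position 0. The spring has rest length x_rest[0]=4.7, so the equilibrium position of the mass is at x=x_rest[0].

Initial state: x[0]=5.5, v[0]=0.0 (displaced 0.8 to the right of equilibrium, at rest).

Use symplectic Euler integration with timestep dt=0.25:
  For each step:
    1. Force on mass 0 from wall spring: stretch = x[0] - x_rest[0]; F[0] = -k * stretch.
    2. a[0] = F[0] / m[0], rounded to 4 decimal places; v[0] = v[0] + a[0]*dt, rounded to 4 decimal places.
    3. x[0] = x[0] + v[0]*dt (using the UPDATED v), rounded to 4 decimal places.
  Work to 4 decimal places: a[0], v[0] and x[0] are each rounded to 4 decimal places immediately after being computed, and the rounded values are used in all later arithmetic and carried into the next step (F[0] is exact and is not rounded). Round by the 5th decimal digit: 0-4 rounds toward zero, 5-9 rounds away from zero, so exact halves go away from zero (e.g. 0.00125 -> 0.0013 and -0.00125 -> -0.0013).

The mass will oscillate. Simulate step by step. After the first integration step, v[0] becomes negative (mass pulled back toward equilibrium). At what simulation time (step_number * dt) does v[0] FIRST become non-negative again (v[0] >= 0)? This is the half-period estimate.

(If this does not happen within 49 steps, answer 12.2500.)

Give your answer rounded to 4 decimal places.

Answer: 2.0000

Derivation:
Step 0: x=[5.5000] v=[0.0000]
Step 1: x=[5.3583] v=[-0.5667]
Step 2: x=[5.1001] v=[-1.0330]
Step 3: x=[4.7710] v=[-1.3164]
Step 4: x=[4.4293] v=[-1.3667]
Step 5: x=[4.1356] v=[-1.1750]
Step 6: x=[3.9418] v=[-0.7752]
Step 7: x=[3.8823] v=[-0.2382]
Step 8: x=[3.9676] v=[0.3410]
First v>=0 after going negative at step 8, time=2.0000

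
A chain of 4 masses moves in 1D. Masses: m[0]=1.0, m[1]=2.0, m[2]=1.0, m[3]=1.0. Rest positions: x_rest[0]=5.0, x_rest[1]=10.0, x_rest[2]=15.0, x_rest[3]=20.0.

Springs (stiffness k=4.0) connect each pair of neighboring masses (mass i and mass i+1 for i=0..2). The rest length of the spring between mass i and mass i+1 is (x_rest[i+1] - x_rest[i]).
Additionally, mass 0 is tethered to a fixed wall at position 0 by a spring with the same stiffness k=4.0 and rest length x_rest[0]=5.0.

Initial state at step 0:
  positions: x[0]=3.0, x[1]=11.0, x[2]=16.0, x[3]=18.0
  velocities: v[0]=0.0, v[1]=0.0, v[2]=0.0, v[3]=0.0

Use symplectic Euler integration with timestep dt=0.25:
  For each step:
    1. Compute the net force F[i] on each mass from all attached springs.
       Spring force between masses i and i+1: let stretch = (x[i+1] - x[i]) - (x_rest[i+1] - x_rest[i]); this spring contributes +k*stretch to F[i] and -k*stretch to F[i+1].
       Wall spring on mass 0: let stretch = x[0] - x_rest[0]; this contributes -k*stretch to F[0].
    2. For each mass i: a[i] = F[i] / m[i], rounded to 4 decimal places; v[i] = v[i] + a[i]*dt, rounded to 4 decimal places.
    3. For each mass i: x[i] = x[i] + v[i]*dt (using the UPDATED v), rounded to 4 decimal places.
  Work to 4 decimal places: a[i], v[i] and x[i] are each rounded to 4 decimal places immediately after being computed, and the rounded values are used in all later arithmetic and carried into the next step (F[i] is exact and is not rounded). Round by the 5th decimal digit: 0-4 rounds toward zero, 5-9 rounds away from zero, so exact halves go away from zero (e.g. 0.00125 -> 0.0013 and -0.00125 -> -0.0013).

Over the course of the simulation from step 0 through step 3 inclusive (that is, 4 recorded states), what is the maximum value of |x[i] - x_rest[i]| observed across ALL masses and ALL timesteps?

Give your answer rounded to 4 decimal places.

Step 0: x=[3.0000 11.0000 16.0000 18.0000] v=[0.0000 0.0000 0.0000 0.0000]
Step 1: x=[4.2500 10.6250 15.2500 18.7500] v=[5.0000 -1.5000 -3.0000 3.0000]
Step 2: x=[6.0313 10.0313 14.2188 19.8750] v=[7.1250 -2.3750 -4.1250 4.5000]
Step 3: x=[7.3047 9.4610 13.5547 20.8360] v=[5.0937 -2.2813 -2.6563 3.8438]
Max displacement = 2.3047

Answer: 2.3047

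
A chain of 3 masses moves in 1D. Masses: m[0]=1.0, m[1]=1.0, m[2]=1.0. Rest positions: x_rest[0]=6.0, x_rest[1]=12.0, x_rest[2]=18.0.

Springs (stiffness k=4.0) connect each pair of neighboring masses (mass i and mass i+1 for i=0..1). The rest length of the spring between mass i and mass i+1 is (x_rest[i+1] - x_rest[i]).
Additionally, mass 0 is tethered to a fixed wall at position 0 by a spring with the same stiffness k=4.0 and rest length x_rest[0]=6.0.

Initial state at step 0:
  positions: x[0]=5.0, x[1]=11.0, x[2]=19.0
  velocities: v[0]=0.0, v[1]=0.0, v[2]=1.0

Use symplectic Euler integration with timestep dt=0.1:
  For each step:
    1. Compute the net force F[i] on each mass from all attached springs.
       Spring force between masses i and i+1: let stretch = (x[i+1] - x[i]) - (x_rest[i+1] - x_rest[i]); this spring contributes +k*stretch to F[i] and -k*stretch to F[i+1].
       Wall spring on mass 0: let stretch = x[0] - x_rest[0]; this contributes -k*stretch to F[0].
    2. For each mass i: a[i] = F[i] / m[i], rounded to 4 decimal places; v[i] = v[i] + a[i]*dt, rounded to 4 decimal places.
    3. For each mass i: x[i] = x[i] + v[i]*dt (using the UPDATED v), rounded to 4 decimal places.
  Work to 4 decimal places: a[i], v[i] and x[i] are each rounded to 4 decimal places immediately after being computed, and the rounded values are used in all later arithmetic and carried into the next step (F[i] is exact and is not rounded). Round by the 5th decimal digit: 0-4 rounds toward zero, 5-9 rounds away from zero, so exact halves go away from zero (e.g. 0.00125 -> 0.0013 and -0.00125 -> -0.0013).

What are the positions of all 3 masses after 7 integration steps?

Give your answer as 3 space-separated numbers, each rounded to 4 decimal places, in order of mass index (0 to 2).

Answer: 6.0790 12.5733 17.9674

Derivation:
Step 0: x=[5.0000 11.0000 19.0000] v=[0.0000 0.0000 1.0000]
Step 1: x=[5.0400 11.0800 19.0200] v=[0.4000 0.8000 0.2000]
Step 2: x=[5.1200 11.2360 18.9624] v=[0.8000 1.5600 -0.5760]
Step 3: x=[5.2398 11.4564 18.8357] v=[1.1984 2.2042 -1.2666]
Step 4: x=[5.3987 11.7233 18.6539] v=[1.5891 2.6693 -1.8183]
Step 5: x=[5.5947 12.0145 18.4349] v=[1.9595 2.9117 -2.1905]
Step 6: x=[5.8237 12.3057 18.1990] v=[2.2895 2.9119 -2.3587]
Step 7: x=[6.0790 12.5733 17.9674] v=[2.5528 2.6764 -2.3160]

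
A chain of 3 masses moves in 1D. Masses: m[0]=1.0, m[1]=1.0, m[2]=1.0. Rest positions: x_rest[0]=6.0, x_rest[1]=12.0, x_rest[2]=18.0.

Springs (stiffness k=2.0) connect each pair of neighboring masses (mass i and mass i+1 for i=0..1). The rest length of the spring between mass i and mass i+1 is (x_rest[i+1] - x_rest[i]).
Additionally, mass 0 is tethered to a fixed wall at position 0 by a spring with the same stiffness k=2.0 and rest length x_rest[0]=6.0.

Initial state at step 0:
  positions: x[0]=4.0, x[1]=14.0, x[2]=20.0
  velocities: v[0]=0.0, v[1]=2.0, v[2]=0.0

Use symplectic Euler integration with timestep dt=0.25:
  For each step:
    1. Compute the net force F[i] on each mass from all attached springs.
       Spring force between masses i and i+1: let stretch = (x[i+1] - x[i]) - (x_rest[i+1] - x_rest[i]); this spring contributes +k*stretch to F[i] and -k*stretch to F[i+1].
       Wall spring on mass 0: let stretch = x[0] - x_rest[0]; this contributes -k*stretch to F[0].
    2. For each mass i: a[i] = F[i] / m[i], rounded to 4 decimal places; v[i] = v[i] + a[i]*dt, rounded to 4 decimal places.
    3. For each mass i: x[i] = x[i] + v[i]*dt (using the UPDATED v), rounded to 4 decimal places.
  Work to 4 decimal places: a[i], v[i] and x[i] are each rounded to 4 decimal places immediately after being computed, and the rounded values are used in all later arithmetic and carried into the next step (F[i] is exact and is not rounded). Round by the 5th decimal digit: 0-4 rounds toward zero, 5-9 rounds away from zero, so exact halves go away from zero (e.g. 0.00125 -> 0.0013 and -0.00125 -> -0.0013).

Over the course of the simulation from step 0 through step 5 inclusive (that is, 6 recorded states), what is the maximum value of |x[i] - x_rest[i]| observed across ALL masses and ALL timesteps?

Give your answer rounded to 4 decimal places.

Answer: 3.4189

Derivation:
Step 0: x=[4.0000 14.0000 20.0000] v=[0.0000 2.0000 0.0000]
Step 1: x=[4.7500 14.0000 20.0000] v=[3.0000 0.0000 0.0000]
Step 2: x=[6.0625 13.5938 20.0000] v=[5.2500 -1.6250 0.0000]
Step 3: x=[7.5586 13.0469 19.9492] v=[5.9844 -2.1876 -0.2031]
Step 4: x=[8.7959 12.6768 19.7856] v=[4.9493 -1.4806 -0.6543]
Step 5: x=[9.4189 12.7102 19.4834] v=[2.4918 0.1334 -1.2087]
Max displacement = 3.4189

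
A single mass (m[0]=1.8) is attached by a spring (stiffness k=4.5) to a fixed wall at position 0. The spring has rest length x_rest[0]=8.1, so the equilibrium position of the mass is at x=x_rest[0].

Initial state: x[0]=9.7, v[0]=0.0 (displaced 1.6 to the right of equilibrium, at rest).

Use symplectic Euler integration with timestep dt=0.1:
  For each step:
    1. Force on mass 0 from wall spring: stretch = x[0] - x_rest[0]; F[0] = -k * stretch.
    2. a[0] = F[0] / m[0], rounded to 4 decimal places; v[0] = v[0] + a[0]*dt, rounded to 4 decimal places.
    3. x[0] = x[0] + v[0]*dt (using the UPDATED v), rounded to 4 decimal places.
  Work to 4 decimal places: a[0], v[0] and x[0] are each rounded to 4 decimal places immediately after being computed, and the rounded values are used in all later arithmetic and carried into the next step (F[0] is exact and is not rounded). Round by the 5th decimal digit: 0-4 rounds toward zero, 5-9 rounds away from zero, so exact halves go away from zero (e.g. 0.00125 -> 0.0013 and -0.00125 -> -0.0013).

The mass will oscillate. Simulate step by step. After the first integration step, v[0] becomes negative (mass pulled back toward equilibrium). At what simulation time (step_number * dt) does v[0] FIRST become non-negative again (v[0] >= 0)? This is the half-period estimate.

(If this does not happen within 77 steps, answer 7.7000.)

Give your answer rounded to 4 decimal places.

Answer: 2.0000

Derivation:
Step 0: x=[9.7000] v=[0.0000]
Step 1: x=[9.6600] v=[-0.4000]
Step 2: x=[9.5810] v=[-0.7900]
Step 3: x=[9.4650] v=[-1.1603]
Step 4: x=[9.3148] v=[-1.5016]
Step 5: x=[9.1343] v=[-1.8053]
Step 6: x=[8.9279] v=[-2.0639]
Step 7: x=[8.7008] v=[-2.2709]
Step 8: x=[8.4587] v=[-2.4211]
Step 9: x=[8.2076] v=[-2.5108]
Step 10: x=[7.9538] v=[-2.5377]
Step 11: x=[7.7037] v=[-2.5012]
Step 12: x=[7.4635] v=[-2.4021]
Step 13: x=[7.2392] v=[-2.2430]
Step 14: x=[7.0364] v=[-2.0278]
Step 15: x=[6.8602] v=[-1.7619]
Step 16: x=[6.7150] v=[-1.4520]
Step 17: x=[6.6044] v=[-1.1058]
Step 18: x=[6.5312] v=[-0.7319]
Step 19: x=[6.4972] v=[-0.3397]
Step 20: x=[6.5033] v=[0.0610]
First v>=0 after going negative at step 20, time=2.0000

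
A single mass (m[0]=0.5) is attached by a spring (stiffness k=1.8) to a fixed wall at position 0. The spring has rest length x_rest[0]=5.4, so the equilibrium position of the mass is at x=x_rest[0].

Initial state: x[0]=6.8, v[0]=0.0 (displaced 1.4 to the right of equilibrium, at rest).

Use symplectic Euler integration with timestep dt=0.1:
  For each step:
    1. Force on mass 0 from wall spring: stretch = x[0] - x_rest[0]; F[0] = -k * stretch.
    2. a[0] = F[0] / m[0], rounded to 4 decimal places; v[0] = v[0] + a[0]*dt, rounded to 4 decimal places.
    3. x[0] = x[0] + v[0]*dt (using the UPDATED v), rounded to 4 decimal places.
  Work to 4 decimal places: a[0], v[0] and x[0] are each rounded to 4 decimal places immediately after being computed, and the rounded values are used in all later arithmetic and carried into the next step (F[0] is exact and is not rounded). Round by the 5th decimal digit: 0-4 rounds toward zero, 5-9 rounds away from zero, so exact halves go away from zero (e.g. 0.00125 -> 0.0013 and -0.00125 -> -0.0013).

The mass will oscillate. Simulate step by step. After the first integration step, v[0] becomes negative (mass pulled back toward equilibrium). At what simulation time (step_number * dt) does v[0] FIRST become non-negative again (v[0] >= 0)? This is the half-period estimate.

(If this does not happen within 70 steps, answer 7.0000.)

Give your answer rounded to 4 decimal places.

Answer: 1.7000

Derivation:
Step 0: x=[6.8000] v=[0.0000]
Step 1: x=[6.7496] v=[-0.5040]
Step 2: x=[6.6506] v=[-0.9899]
Step 3: x=[6.5066] v=[-1.4401]
Step 4: x=[6.3228] v=[-1.8385]
Step 5: x=[6.1057] v=[-2.1707]
Step 6: x=[5.8632] v=[-2.4248]
Step 7: x=[5.6040] v=[-2.5916]
Step 8: x=[5.3375] v=[-2.6650]
Step 9: x=[5.0733] v=[-2.6425]
Step 10: x=[4.8208] v=[-2.5249]
Step 11: x=[4.5892] v=[-2.3164]
Step 12: x=[4.3868] v=[-2.0245]
Step 13: x=[4.2208] v=[-1.6598]
Step 14: x=[4.0973] v=[-1.2353]
Step 15: x=[4.0207] v=[-0.7663]
Step 16: x=[3.9937] v=[-0.2698]
Step 17: x=[4.0174] v=[0.2365]
First v>=0 after going negative at step 17, time=1.7000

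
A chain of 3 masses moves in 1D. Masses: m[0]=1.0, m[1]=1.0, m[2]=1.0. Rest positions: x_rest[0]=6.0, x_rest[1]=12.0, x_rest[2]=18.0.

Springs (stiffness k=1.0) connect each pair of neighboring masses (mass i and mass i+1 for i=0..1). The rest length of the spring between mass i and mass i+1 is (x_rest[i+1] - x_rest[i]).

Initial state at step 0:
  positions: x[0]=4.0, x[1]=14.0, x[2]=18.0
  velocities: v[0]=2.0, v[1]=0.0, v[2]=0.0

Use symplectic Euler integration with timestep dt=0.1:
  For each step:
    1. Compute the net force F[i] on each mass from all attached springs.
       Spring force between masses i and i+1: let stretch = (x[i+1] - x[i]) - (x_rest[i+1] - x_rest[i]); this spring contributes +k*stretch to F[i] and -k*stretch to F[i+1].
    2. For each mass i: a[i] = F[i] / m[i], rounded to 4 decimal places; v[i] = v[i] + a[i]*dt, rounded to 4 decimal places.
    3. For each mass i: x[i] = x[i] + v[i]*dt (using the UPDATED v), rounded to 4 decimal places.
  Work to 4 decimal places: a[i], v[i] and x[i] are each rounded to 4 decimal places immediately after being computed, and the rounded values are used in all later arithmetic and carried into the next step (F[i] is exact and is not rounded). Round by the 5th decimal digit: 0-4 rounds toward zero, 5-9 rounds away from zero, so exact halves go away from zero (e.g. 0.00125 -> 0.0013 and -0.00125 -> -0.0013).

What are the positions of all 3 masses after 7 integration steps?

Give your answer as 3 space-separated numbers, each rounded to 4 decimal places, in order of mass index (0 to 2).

Step 0: x=[4.0000 14.0000 18.0000] v=[2.0000 0.0000 0.0000]
Step 1: x=[4.2400 13.9400 18.0200] v=[2.4000 -0.6000 0.2000]
Step 2: x=[4.5170 13.8238 18.0592] v=[2.7700 -1.1620 0.3920]
Step 3: x=[4.8271 13.6569 18.1161] v=[3.1007 -1.6691 0.5685]
Step 4: x=[5.1655 13.4463 18.1884] v=[3.3837 -2.1062 0.7226]
Step 5: x=[5.5267 13.2003 18.2732] v=[3.6118 -2.4601 0.8484]
Step 6: x=[5.9046 12.9283 18.3673] v=[3.7792 -2.7202 0.9411]
Step 7: x=[6.2928 12.6404 18.4670] v=[3.8816 -2.8787 0.9972]

Answer: 6.2928 12.6404 18.4670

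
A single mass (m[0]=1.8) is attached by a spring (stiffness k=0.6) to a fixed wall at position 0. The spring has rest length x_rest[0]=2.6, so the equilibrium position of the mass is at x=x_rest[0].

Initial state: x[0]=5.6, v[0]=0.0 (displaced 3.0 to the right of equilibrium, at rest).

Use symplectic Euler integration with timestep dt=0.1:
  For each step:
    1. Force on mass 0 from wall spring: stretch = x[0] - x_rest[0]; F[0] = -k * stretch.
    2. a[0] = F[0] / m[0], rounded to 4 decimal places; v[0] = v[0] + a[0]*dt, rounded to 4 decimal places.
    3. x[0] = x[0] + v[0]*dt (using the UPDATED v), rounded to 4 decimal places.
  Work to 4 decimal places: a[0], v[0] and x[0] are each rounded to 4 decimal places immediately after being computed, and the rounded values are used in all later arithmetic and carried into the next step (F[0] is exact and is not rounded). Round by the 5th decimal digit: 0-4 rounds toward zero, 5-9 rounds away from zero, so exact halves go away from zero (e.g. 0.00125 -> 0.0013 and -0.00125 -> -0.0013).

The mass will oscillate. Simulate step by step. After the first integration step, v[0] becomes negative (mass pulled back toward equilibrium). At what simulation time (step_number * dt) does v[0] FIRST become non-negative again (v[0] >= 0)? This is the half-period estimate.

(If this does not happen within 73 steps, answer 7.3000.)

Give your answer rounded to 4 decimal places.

Answer: 5.5000

Derivation:
Step 0: x=[5.6000] v=[0.0000]
Step 1: x=[5.5900] v=[-0.1000]
Step 2: x=[5.5700] v=[-0.1997]
Step 3: x=[5.5401] v=[-0.2987]
Step 4: x=[5.5004] v=[-0.3967]
Step 5: x=[5.4511] v=[-0.4934]
Step 6: x=[5.3923] v=[-0.5884]
Step 7: x=[5.3242] v=[-0.6815]
Step 8: x=[5.2470] v=[-0.7723]
Step 9: x=[5.1610] v=[-0.8605]
Step 10: x=[5.0664] v=[-0.9459]
Step 11: x=[4.9636] v=[-1.0281]
Step 12: x=[4.8529] v=[-1.1069]
Step 13: x=[4.7347] v=[-1.1820]
Step 14: x=[4.6094] v=[-1.2532]
Step 15: x=[4.4774] v=[-1.3202]
Step 16: x=[4.3391] v=[-1.3828]
Step 17: x=[4.1950] v=[-1.4408]
Step 18: x=[4.0456] v=[-1.4940]
Step 19: x=[3.8914] v=[-1.5422]
Step 20: x=[3.7329] v=[-1.5853]
Step 21: x=[3.5706] v=[-1.6231]
Step 22: x=[3.4051] v=[-1.6555]
Step 23: x=[3.2369] v=[-1.6823]
Step 24: x=[3.0666] v=[-1.7035]
Step 25: x=[2.8947] v=[-1.7191]
Step 26: x=[2.7218] v=[-1.7289]
Step 27: x=[2.5485] v=[-1.7330]
Step 28: x=[2.3754] v=[-1.7313]
Step 29: x=[2.2030] v=[-1.7238]
Step 30: x=[2.0319] v=[-1.7106]
Step 31: x=[1.8627] v=[-1.6917]
Step 32: x=[1.6960] v=[-1.6671]
Step 33: x=[1.5323] v=[-1.6370]
Step 34: x=[1.3722] v=[-1.6014]
Step 35: x=[1.2162] v=[-1.5605]
Step 36: x=[1.0648] v=[-1.5144]
Step 37: x=[0.9185] v=[-1.4632]
Step 38: x=[0.7778] v=[-1.4072]
Step 39: x=[0.6432] v=[-1.3465]
Step 40: x=[0.5151] v=[-1.2813]
Step 41: x=[0.3939] v=[-1.2118]
Step 42: x=[0.2801] v=[-1.1383]
Step 43: x=[0.1740] v=[-1.0610]
Step 44: x=[0.0760] v=[-0.9801]
Step 45: x=[-0.0136] v=[-0.8960]
Step 46: x=[-0.0945] v=[-0.8089]
Step 47: x=[-0.1664] v=[-0.7191]
Step 48: x=[-0.2291] v=[-0.6269]
Step 49: x=[-0.2824] v=[-0.5326]
Step 50: x=[-0.3261] v=[-0.4365]
Step 51: x=[-0.3600] v=[-0.3390]
Step 52: x=[-0.3840] v=[-0.2403]
Step 53: x=[-0.3981] v=[-0.1408]
Step 54: x=[-0.4022] v=[-0.0409]
Step 55: x=[-0.3963] v=[0.0592]
First v>=0 after going negative at step 55, time=5.5000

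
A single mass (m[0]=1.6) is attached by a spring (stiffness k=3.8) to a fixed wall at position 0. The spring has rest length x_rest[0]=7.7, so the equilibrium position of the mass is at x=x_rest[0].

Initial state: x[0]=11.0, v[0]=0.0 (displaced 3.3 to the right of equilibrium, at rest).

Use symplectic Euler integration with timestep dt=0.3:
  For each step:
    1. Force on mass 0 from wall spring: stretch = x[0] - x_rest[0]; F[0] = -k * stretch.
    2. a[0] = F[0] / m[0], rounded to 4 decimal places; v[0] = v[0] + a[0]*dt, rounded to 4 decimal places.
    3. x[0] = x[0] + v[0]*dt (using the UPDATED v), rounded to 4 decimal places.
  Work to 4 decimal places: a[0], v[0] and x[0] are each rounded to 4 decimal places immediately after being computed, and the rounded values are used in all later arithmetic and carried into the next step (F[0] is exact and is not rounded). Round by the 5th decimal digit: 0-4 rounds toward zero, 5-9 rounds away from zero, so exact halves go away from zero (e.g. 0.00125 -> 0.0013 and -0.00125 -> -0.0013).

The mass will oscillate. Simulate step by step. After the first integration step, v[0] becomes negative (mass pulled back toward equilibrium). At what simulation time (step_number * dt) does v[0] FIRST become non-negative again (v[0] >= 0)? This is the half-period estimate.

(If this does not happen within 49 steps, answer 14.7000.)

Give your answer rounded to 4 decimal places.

Step 0: x=[11.0000] v=[0.0000]
Step 1: x=[10.2946] v=[-2.3513]
Step 2: x=[9.0346] v=[-4.2000]
Step 3: x=[7.4893] v=[-5.1509]
Step 4: x=[5.9891] v=[-5.0008]
Step 5: x=[4.8546] v=[-3.7818]
Step 6: x=[4.3283] v=[-1.7545]
Step 7: x=[4.5226] v=[0.6478]
First v>=0 after going negative at step 7, time=2.1000

Answer: 2.1000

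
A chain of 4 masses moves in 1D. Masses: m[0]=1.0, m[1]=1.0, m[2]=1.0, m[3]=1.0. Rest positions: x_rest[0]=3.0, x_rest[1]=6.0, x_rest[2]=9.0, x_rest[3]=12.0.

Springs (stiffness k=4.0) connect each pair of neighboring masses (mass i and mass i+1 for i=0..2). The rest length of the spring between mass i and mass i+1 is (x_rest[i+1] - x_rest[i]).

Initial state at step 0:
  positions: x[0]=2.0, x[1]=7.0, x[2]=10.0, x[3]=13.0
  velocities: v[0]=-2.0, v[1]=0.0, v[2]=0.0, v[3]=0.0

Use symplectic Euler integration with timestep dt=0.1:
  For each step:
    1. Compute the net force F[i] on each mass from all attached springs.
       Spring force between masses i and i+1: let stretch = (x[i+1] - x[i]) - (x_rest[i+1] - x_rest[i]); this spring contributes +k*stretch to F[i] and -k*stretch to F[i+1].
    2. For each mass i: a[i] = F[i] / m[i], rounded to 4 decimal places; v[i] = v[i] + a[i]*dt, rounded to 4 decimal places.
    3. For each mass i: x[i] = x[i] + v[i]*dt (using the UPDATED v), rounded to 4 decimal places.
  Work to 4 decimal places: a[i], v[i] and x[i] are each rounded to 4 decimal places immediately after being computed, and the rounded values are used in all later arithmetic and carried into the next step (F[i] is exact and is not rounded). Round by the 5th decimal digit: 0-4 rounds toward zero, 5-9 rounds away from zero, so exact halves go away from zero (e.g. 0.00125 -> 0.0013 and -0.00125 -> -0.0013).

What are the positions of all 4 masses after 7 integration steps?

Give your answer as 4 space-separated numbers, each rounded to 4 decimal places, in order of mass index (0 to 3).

Step 0: x=[2.0000 7.0000 10.0000 13.0000] v=[-2.0000 0.0000 0.0000 0.0000]
Step 1: x=[1.8800 6.9200 10.0000 13.0000] v=[-1.2000 -0.8000 0.0000 0.0000]
Step 2: x=[1.8416 6.7616 9.9968 13.0000] v=[-0.3840 -1.5840 -0.0320 0.0000]
Step 3: x=[1.8800 6.5358 9.9843 12.9999] v=[0.3840 -2.2579 -0.1248 -0.0013]
Step 4: x=[1.9846 6.2617 9.9545 12.9992] v=[1.0463 -2.7408 -0.2980 -0.0075]
Step 5: x=[2.1403 5.9643 9.8988 12.9967] v=[1.5571 -2.9745 -0.5572 -0.0254]
Step 6: x=[2.3290 5.6713 9.8096 12.9902] v=[1.8867 -2.9303 -0.8918 -0.0646]
Step 7: x=[2.5314 5.4101 9.6821 12.9765] v=[2.0236 -2.6119 -1.2749 -0.1368]

Answer: 2.5314 5.4101 9.6821 12.9765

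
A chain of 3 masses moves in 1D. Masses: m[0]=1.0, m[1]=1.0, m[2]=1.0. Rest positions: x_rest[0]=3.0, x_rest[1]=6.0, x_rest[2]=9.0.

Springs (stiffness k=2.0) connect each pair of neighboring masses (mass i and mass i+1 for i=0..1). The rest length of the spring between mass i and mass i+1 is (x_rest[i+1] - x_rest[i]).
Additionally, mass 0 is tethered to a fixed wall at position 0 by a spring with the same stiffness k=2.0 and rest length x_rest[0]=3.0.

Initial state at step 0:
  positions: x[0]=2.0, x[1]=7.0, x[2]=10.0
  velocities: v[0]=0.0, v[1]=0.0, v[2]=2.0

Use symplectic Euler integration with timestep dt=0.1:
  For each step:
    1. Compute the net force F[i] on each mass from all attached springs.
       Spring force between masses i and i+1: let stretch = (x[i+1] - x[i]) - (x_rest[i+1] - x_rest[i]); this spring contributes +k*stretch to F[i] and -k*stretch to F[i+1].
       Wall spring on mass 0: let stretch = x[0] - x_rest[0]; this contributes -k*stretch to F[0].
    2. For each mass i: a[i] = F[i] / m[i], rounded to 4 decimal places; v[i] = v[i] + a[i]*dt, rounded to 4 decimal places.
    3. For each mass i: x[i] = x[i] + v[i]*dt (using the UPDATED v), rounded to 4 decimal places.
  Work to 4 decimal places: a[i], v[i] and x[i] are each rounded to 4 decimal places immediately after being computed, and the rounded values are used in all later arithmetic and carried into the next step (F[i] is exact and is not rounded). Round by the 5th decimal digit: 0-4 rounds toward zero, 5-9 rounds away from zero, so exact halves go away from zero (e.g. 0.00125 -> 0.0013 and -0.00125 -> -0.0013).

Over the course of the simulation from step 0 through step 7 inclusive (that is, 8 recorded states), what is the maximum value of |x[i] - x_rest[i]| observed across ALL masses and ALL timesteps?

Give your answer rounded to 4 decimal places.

Step 0: x=[2.0000 7.0000 10.0000] v=[0.0000 0.0000 2.0000]
Step 1: x=[2.0600 6.9600 10.2000] v=[0.6000 -0.4000 2.0000]
Step 2: x=[2.1768 6.8868 10.3952] v=[1.1680 -0.7320 1.9520]
Step 3: x=[2.3443 6.7896 10.5802] v=[1.6746 -0.9723 1.8503]
Step 4: x=[2.5538 6.6793 10.7494] v=[2.0948 -1.1032 1.6922]
Step 5: x=[2.7947 6.5679 10.8972] v=[2.4091 -1.1143 1.4782]
Step 6: x=[3.0552 6.4676 11.0184] v=[2.6048 -1.0031 1.2123]
Step 7: x=[3.3228 6.3901 11.1086] v=[2.6762 -0.7754 0.9021]
Max displacement = 2.1086

Answer: 2.1086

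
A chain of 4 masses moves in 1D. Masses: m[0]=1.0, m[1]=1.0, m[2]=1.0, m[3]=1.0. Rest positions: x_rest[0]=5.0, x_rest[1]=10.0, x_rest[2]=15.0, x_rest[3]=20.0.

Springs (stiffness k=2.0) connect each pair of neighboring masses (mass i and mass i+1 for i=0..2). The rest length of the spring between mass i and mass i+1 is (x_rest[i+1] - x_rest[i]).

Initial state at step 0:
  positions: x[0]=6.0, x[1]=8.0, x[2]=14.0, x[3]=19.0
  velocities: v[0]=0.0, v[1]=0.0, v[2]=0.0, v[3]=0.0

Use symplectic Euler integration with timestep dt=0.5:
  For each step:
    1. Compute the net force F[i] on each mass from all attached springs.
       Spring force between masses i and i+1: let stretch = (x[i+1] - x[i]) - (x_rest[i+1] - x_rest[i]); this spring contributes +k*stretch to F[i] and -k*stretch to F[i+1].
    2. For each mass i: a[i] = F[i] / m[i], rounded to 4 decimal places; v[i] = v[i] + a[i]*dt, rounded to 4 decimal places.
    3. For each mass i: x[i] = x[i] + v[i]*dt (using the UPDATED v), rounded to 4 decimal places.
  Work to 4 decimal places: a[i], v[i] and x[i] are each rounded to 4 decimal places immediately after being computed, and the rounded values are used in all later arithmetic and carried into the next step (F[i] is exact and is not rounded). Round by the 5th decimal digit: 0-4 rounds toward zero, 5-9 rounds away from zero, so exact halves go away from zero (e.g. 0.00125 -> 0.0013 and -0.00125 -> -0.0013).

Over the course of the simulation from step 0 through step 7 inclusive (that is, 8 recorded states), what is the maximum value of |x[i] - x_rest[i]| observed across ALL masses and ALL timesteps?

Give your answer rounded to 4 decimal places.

Step 0: x=[6.0000 8.0000 14.0000 19.0000] v=[0.0000 0.0000 0.0000 0.0000]
Step 1: x=[4.5000 10.0000 13.5000 19.0000] v=[-3.0000 4.0000 -1.0000 0.0000]
Step 2: x=[3.2500 11.0000 14.0000 18.7500] v=[-2.5000 2.0000 1.0000 -0.5000]
Step 3: x=[3.3750 9.6250 15.3750 18.6250] v=[0.2500 -2.7500 2.7500 -0.2500]
Step 4: x=[4.1250 8.0000 15.5000 19.3750] v=[1.5000 -3.2500 0.2500 1.5000]
Step 5: x=[4.3125 8.1875 13.8125 20.6875] v=[0.3750 0.3750 -3.3750 2.6250]
Step 6: x=[3.9375 9.2500 12.7500 21.0625] v=[-0.7500 2.1250 -2.1250 0.7500]
Step 7: x=[3.7188 9.4063 14.0938 19.7813] v=[-0.4375 0.3125 2.6875 -2.5625]
Max displacement = 2.2500

Answer: 2.2500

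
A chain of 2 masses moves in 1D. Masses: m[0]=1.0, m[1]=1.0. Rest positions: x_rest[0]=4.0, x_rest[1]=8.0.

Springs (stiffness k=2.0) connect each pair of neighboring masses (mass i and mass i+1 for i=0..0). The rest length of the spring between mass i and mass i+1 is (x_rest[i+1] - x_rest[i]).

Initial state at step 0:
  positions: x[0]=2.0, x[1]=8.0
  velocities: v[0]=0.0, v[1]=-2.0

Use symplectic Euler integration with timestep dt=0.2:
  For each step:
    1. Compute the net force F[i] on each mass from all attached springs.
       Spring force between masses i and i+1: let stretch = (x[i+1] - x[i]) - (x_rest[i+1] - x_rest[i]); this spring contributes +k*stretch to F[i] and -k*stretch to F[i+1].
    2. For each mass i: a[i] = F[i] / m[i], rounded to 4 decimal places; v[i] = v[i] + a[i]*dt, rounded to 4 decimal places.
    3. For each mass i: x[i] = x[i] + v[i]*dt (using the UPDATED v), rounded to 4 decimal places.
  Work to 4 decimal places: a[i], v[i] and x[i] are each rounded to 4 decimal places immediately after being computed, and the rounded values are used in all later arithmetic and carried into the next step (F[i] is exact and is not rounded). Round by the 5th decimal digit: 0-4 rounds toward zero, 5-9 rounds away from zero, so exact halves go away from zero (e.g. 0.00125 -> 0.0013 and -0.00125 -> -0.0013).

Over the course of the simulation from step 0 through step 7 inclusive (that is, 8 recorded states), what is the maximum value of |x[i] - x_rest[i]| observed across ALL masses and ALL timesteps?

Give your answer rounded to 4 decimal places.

Step 0: x=[2.0000 8.0000] v=[0.0000 -2.0000]
Step 1: x=[2.1600 7.4400] v=[0.8000 -2.8000]
Step 2: x=[2.4224 6.7776] v=[1.3120 -3.3120]
Step 3: x=[2.7132 6.0868] v=[1.4541 -3.4541]
Step 4: x=[2.9539 5.4461] v=[1.2035 -3.2035]
Step 5: x=[3.0740 4.9260] v=[0.6004 -2.6004]
Step 6: x=[3.0222 4.5778] v=[-0.2588 -1.7412]
Step 7: x=[2.7749 4.4251] v=[-1.2366 -0.7634]
Max displacement = 3.5749

Answer: 3.5749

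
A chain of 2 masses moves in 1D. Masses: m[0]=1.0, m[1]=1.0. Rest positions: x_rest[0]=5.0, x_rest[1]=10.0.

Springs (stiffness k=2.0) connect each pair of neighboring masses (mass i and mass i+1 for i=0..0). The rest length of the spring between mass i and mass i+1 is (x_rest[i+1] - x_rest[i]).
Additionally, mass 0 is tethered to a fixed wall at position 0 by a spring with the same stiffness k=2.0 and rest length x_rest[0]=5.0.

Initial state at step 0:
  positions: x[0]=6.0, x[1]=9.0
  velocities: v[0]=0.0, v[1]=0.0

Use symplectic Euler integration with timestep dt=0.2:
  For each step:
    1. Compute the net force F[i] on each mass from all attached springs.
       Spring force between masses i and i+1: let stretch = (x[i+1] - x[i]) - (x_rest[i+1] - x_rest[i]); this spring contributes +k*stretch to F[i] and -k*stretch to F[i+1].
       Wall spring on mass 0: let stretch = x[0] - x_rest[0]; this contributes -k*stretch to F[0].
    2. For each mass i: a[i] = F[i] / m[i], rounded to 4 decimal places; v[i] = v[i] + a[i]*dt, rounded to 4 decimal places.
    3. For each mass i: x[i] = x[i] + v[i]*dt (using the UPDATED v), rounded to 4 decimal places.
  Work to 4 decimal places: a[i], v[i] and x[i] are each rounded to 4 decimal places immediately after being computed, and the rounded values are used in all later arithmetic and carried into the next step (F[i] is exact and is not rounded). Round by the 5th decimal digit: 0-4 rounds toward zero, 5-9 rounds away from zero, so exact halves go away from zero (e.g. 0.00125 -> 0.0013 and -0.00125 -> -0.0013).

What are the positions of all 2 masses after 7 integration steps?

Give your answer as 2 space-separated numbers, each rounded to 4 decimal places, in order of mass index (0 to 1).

Step 0: x=[6.0000 9.0000] v=[0.0000 0.0000]
Step 1: x=[5.7600 9.1600] v=[-1.2000 0.8000]
Step 2: x=[5.3312 9.4480] v=[-2.1440 1.4400]
Step 3: x=[4.8052 9.8067] v=[-2.6298 1.7933]
Step 4: x=[4.2949 10.1652] v=[-2.5513 1.7927]
Step 5: x=[3.9107 10.4541] v=[-1.9211 1.4446]
Step 6: x=[3.7371 10.6195] v=[-0.8680 0.8272]
Step 7: x=[3.8151 10.6343] v=[0.3901 0.0742]

Answer: 3.8151 10.6343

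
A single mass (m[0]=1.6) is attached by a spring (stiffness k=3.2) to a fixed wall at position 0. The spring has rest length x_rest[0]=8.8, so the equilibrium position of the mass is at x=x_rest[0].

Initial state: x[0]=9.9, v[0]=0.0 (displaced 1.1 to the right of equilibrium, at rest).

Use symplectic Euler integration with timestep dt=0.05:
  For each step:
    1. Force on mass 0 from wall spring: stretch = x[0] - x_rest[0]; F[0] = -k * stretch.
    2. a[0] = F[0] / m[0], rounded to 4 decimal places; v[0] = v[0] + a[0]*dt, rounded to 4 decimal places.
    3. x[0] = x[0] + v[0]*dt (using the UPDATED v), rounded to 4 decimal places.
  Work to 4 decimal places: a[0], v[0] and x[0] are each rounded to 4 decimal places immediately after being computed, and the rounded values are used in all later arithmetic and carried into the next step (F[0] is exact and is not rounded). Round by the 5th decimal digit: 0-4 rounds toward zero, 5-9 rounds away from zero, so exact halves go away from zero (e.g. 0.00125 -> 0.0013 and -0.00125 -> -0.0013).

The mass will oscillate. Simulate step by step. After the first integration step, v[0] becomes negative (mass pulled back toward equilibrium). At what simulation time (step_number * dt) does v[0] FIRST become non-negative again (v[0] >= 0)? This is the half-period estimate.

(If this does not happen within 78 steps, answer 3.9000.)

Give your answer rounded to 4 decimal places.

Answer: 2.2500

Derivation:
Step 0: x=[9.9000] v=[0.0000]
Step 1: x=[9.8945] v=[-0.1100]
Step 2: x=[9.8835] v=[-0.2195]
Step 3: x=[9.8671] v=[-0.3279]
Step 4: x=[9.8454] v=[-0.4346]
Step 5: x=[9.8184] v=[-0.5391]
Step 6: x=[9.7864] v=[-0.6409]
Step 7: x=[9.7494] v=[-0.7395]
Step 8: x=[9.7077] v=[-0.8344]
Step 9: x=[9.6614] v=[-0.9252]
Step 10: x=[9.6108] v=[-1.0113]
Step 11: x=[9.5562] v=[-1.0924]
Step 12: x=[9.4978] v=[-1.1680]
Step 13: x=[9.4359] v=[-1.2378]
Step 14: x=[9.3708] v=[-1.3014]
Step 15: x=[9.3029] v=[-1.3585]
Step 16: x=[9.2325] v=[-1.4088]
Step 17: x=[9.1599] v=[-1.4521]
Step 18: x=[9.0855] v=[-1.4881]
Step 19: x=[9.0097] v=[-1.5167]
Step 20: x=[8.9328] v=[-1.5377]
Step 21: x=[8.8553] v=[-1.5510]
Step 22: x=[8.7775] v=[-1.5565]
Step 23: x=[8.6998] v=[-1.5543]
Step 24: x=[8.6226] v=[-1.5443]
Step 25: x=[8.5463] v=[-1.5266]
Step 26: x=[8.4712] v=[-1.5012]
Step 27: x=[8.3978] v=[-1.4683]
Step 28: x=[8.3264] v=[-1.4281]
Step 29: x=[8.2574] v=[-1.3807]
Step 30: x=[8.1911] v=[-1.3264]
Step 31: x=[8.1278] v=[-1.2655]
Step 32: x=[8.0679] v=[-1.1983]
Step 33: x=[8.0116] v=[-1.1251]
Step 34: x=[7.9593] v=[-1.0463]
Step 35: x=[7.9112] v=[-0.9622]
Step 36: x=[7.8675] v=[-0.8733]
Step 37: x=[7.8285] v=[-0.7801]
Step 38: x=[7.7944] v=[-0.6830]
Step 39: x=[7.7653] v=[-0.5824]
Step 40: x=[7.7414] v=[-0.4789]
Step 41: x=[7.7228] v=[-0.3730]
Step 42: x=[7.7095] v=[-0.2653]
Step 43: x=[7.7017] v=[-0.1563]
Step 44: x=[7.6994] v=[-0.0465]
Step 45: x=[7.7026] v=[0.0636]
First v>=0 after going negative at step 45, time=2.2500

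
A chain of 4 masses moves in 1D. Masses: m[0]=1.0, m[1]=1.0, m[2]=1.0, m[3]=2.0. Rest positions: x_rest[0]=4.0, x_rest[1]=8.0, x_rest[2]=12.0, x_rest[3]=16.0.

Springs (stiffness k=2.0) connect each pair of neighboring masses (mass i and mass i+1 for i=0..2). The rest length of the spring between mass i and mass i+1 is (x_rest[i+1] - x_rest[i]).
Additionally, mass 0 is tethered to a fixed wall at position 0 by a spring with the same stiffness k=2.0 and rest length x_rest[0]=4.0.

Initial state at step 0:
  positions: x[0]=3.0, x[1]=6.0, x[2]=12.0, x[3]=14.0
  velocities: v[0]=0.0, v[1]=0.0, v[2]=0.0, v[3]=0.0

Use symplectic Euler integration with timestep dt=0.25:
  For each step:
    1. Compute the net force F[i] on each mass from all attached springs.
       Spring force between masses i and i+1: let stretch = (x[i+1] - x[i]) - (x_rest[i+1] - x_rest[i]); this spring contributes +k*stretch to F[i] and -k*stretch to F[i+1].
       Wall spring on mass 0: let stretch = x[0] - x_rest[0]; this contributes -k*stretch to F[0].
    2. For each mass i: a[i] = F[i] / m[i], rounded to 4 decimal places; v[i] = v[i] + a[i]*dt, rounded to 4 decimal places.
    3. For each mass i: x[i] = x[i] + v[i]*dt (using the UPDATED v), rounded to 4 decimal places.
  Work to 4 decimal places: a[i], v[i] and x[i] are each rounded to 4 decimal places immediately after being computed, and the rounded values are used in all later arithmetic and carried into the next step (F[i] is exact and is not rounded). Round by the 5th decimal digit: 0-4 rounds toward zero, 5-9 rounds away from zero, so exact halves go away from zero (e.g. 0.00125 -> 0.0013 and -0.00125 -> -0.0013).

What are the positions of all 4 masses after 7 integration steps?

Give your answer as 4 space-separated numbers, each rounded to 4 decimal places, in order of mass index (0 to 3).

Step 0: x=[3.0000 6.0000 12.0000 14.0000] v=[0.0000 0.0000 0.0000 0.0000]
Step 1: x=[3.0000 6.3750 11.5000 14.1250] v=[0.0000 1.5000 -2.0000 0.5000]
Step 2: x=[3.0469 6.9688 10.6875 14.3360] v=[0.1875 2.3750 -3.2500 0.8438]
Step 3: x=[3.2032 7.5372 9.8662 14.5689] v=[0.6250 2.2734 -3.2851 0.9317]
Step 4: x=[3.5008 7.8549 9.3416 14.7579] v=[1.1904 1.2709 -2.0983 0.7560]
Step 5: x=[3.9051 7.8142 9.3082 14.8584] v=[1.6171 -0.1628 -0.1335 0.4019]
Step 6: x=[4.3099 7.4716 9.7819 14.8620] v=[1.6191 -1.3704 1.8946 0.0144]
Step 7: x=[4.5712 7.0226 10.6018 14.7981] v=[1.0450 -1.7961 3.2795 -0.2556]

Answer: 4.5712 7.0226 10.6018 14.7981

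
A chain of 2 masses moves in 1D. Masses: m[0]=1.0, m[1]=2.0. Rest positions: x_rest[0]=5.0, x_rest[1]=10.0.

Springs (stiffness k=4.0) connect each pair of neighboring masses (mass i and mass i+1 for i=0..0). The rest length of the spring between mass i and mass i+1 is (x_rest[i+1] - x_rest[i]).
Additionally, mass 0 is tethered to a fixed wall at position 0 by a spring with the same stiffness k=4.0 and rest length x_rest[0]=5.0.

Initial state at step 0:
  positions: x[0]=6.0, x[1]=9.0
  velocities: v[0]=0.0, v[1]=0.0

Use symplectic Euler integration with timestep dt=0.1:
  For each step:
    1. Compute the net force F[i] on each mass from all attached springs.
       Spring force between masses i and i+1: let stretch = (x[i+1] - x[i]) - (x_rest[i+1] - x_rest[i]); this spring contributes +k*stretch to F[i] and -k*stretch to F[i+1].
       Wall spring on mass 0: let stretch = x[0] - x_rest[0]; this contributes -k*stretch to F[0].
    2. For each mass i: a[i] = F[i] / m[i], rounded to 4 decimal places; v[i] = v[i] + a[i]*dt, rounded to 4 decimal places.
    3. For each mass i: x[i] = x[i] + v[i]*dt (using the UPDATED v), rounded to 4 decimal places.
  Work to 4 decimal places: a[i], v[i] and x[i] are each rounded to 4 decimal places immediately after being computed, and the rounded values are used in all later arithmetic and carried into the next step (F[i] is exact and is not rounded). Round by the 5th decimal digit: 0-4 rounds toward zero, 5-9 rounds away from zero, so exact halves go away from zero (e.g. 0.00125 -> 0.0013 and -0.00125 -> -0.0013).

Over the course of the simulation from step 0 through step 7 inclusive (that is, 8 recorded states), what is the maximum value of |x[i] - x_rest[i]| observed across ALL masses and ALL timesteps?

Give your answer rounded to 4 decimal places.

Answer: 1.1490

Derivation:
Step 0: x=[6.0000 9.0000] v=[0.0000 0.0000]
Step 1: x=[5.8800 9.0400] v=[-1.2000 0.4000]
Step 2: x=[5.6512 9.1168] v=[-2.2880 0.7680]
Step 3: x=[5.3350 9.2243] v=[-3.1622 1.0749]
Step 4: x=[4.9610 9.3540] v=[-3.7405 1.2970]
Step 5: x=[4.5642 9.4958] v=[-3.9677 1.4184]
Step 6: x=[4.1821 9.6390] v=[-3.8207 1.4321]
Step 7: x=[3.8510 9.7731] v=[-3.3108 1.3407]
Max displacement = 1.1490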